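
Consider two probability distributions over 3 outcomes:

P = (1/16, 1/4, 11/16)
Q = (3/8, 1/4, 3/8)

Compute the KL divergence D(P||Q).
D(P||Q) = Σ P(i) log₂(P(i)/Q(i))
  i=0: (1/16) × log₂((1/16)/(3/8)) = (1/16) × log₂(1/6) = -0.1616
  i=1: (1/4) × log₂((1/4)/(1/4)) = (1/4) × log₂(1) = 0.0000
  i=2: (11/16) × log₂((11/16)/(3/8)) = (11/16) × log₂(11/6) = 0.6012
D(P||Q) = -0.1616 + 0.0000 + 0.6012
  = 0.4396 bits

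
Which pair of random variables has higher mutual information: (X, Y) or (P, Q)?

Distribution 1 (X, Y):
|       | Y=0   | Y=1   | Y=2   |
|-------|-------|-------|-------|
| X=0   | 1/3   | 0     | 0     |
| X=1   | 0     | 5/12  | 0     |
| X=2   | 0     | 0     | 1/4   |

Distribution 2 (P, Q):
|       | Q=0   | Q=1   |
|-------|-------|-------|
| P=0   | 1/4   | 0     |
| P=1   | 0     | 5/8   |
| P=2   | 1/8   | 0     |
Distribution 1 (X, Y):
Marginal P(X) (row sums):
  P(X=0) = 1/3 + 0 + 0 = 1/3
  P(X=1) = 0 + 5/12 + 0 = 5/12
  P(X=2) = 0 + 0 + 1/4 = 1/4
Marginal P(Y) (column sums):
  P(Y=0) = 1/3 + 0 + 0 = 1/3
  P(Y=1) = 0 + 5/12 + 0 = 5/12
  P(Y=2) = 0 + 0 + 1/4 = 1/4

H(X) = -[(1/3)·log₂(1/3) + (5/12)·log₂(5/12) + (1/4)·log₂(1/4)]
  = 0.5283 + 0.5263 + 0.5000
  = 1.5546 bits
H(Y) = -[(1/3)·log₂(1/3) + (5/12)·log₂(5/12) + (1/4)·log₂(1/4)]
  = 0.5283 + 0.5263 + 0.5000
  = 1.5546 bits
H(X,Y) = -[(1/3)·log₂(1/3) + (5/12)·log₂(5/12) + (1/4)·log₂(1/4)]
  = 0.5283 + 0.5263 + 0.5000
  = 1.5546 bits

I(X;Y) = H(X) + H(Y) - H(X,Y)
  = 1.5546 + 1.5546 - 1.5546
  = 1.5546 bits

Distribution 2 (P, Q):
Marginal P(P) (row sums):
  P(P=0) = 1/4 + 0 = 1/4
  P(P=1) = 0 + 5/8 = 5/8
  P(P=2) = 1/8 + 0 = 1/8
Marginal P(Q) (column sums):
  P(Q=0) = 1/4 + 0 + 1/8 = 3/8
  P(Q=1) = 0 + 5/8 + 0 = 5/8

H(P) = -[(1/4)·log₂(1/4) + (5/8)·log₂(5/8) + (1/8)·log₂(1/8)]
  = 0.5000 + 0.4238 + 0.3750
  = 1.2988 bits
H(Q) = -[(3/8)·log₂(3/8) + (5/8)·log₂(5/8)]
  = 0.5306 + 0.4238
  = 0.9544 bits
H(P,Q) = -[(1/4)·log₂(1/4) + (5/8)·log₂(5/8) + (1/8)·log₂(1/8)]
  = 0.5000 + 0.4238 + 0.3750
  = 1.2988 bits

I(P;Q) = H(P) + H(Q) - H(P,Q)
  = 1.2988 + 0.9544 - 1.2988
  = 0.9544 bits

I(X;Y) = 1.5546 bits > I(P;Q) = 0.9544 bits, so (X, Y) has the higher mutual information (stronger dependence).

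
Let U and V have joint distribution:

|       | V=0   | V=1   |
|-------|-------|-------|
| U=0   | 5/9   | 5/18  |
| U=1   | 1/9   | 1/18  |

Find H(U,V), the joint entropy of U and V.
H(U,V) = -Σ P(U,V) log₂ P(U,V), summed over the non-zero cells:
H(U,V) = -[(5/9)·log₂(5/9) + (5/18)·log₂(5/18) + (1/9)·log₂(1/9) + (1/18)·log₂(1/18)]
  = 0.4711 + 0.5133 + 0.3522 + 0.2317
  = 1.5683 bits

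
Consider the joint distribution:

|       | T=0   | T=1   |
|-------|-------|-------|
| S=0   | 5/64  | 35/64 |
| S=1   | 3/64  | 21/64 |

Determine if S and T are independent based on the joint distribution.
Marginal P(S) (row sums):
  P(S=0) = 5/64 + 35/64 = 5/8
  P(S=1) = 3/64 + 21/64 = 3/8
Marginal P(T) (column sums):
  P(T=0) = 5/64 + 3/64 = 1/8
  P(T=1) = 35/64 + 21/64 = 7/8

S and T are independent iff P(S=i,T=j) = P(S=i)·P(T=j) for every cell.
  P(S=0)·P(T=0) = 5/8 × 1/8 = 5/64 = P(S=0,T=0) ✓
  P(S=0)·P(T=1) = 5/8 × 7/8 = 35/64 = P(S=0,T=1) ✓
  P(S=1)·P(T=0) = 3/8 × 1/8 = 3/64 = P(S=1,T=0) ✓
  P(S=1)·P(T=1) = 3/8 × 7/8 = 21/64 = P(S=1,T=1) ✓

Yes, S and T are independent: every cell factors, so I(S;T) = 0 bits.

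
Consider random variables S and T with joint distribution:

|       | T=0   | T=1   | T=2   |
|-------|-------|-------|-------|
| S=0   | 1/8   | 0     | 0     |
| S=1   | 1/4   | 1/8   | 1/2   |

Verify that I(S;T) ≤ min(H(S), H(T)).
Marginal P(S) (row sums):
  P(S=0) = 1/8 + 0 + 0 = 1/8
  P(S=1) = 1/4 + 1/8 + 1/2 = 7/8
Marginal P(T) (column sums):
  P(T=0) = 1/8 + 1/4 = 3/8
  P(T=1) = 0 + 1/8 = 1/8
  P(T=2) = 0 + 1/2 = 1/2

H(S) = -[(1/8)·log₂(1/8) + (7/8)·log₂(7/8)]
  = 0.3750 + 0.1686
  = 0.5436 bits
H(T) = -[(3/8)·log₂(3/8) + (1/8)·log₂(1/8) + (1/2)·log₂(1/2)]
  = 0.5306 + 0.3750 + 0.5000
  = 1.4056 bits
H(S,T) = -[(1/8)·log₂(1/8) + (1/4)·log₂(1/4) + (1/8)·log₂(1/8) + (1/2)·log₂(1/2)]
  = 0.3750 + 0.5000 + 0.3750 + 0.5000
  = 1.7500 bits

I(S;T) = H(S) + H(T) - H(S,T)
  = 0.5436 + 1.4056 - 1.7500
  = 0.1992 bits

min(H(S), H(T)) = min(0.5436, 1.4056) = 0.5436 bits
Since 0.1992 ≤ 0.5436, the bound is satisfied ✓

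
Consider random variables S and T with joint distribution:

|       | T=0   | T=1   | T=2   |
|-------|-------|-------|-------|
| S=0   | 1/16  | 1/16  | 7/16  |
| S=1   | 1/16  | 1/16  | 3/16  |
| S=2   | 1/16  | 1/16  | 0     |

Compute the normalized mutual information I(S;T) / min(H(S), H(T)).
Marginal P(S) (row sums):
  P(S=0) = 1/16 + 1/16 + 7/16 = 9/16
  P(S=1) = 1/16 + 1/16 + 3/16 = 5/16
  P(S=2) = 1/16 + 1/16 + 0 = 1/8
Marginal P(T) (column sums):
  P(T=0) = 1/16 + 1/16 + 1/16 = 3/16
  P(T=1) = 1/16 + 1/16 + 1/16 = 3/16
  P(T=2) = 7/16 + 3/16 + 0 = 5/8

H(S) = -[(9/16)·log₂(9/16) + (5/16)·log₂(5/16) + (1/8)·log₂(1/8)]
  = 0.4669 + 0.5244 + 0.3750
  = 1.3663 bits
H(T) = -[(3/16)·log₂(3/16) + (3/16)·log₂(3/16) + (5/8)·log₂(5/8)]
  = 0.4528 + 0.4528 + 0.4238
  = 1.3294 bits
H(S,T) = -[(1/16)·log₂(1/16) + (1/16)·log₂(1/16) + (7/16)·log₂(7/16) + (1/16)·log₂(1/16) + (1/16)·log₂(1/16) + (3/16)·log₂(3/16) + (1/16)·log₂(1/16) + (1/16)·log₂(1/16)]
  = 0.2500 + 0.2500 + 0.5218 + 0.2500 + 0.2500 + 0.4528 + 0.2500 + 0.2500
  = 2.4746 bits

I(S;T) = H(S) + H(T) - H(S,T)
  = 1.3663 + 1.3294 - 2.4746
  = 0.2211 bits

min(H(S), H(T)) = min(1.3663, 1.3294) = 1.3294 bits
Normalized MI = 0.2211 / 1.3294 = 0.1663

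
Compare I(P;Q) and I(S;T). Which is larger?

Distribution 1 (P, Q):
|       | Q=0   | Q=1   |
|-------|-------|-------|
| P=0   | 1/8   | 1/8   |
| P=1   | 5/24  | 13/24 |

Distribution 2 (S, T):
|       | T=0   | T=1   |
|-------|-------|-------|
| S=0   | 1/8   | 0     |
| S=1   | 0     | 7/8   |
Distribution 1 (P, Q):
Marginal P(P) (row sums):
  P(P=0) = 1/8 + 1/8 = 1/4
  P(P=1) = 5/24 + 13/24 = 3/4
Marginal P(Q) (column sums):
  P(Q=0) = 1/8 + 5/24 = 1/3
  P(Q=1) = 1/8 + 13/24 = 2/3

H(P) = -[(1/4)·log₂(1/4) + (3/4)·log₂(3/4)]
  = 0.5000 + 0.3113
  = 0.8113 bits
H(Q) = -[(1/3)·log₂(1/3) + (2/3)·log₂(2/3)]
  = 0.5283 + 0.3900
  = 0.9183 bits
H(P,Q) = -[(1/8)·log₂(1/8) + (1/8)·log₂(1/8) + (5/24)·log₂(5/24) + (13/24)·log₂(13/24)]
  = 0.3750 + 0.3750 + 0.4715 + 0.4791
  = 1.7006 bits

I(P;Q) = H(P) + H(Q) - H(P,Q)
  = 0.8113 + 0.9183 - 1.7006
  = 0.0290 bits

Distribution 2 (S, T):
Marginal P(S) (row sums):
  P(S=0) = 1/8 + 0 = 1/8
  P(S=1) = 0 + 7/8 = 7/8
Marginal P(T) (column sums):
  P(T=0) = 1/8 + 0 = 1/8
  P(T=1) = 0 + 7/8 = 7/8

H(S) = -[(1/8)·log₂(1/8) + (7/8)·log₂(7/8)]
  = 0.3750 + 0.1686
  = 0.5436 bits
H(T) = -[(1/8)·log₂(1/8) + (7/8)·log₂(7/8)]
  = 0.3750 + 0.1686
  = 0.5436 bits
H(S,T) = -[(1/8)·log₂(1/8) + (7/8)·log₂(7/8)]
  = 0.3750 + 0.1686
  = 0.5436 bits

I(S;T) = H(S) + H(T) - H(S,T)
  = 0.5436 + 0.5436 - 0.5436
  = 0.5436 bits

I(S;T) = 0.5436 bits > I(P;Q) = 0.0290 bits, so (S, T) has the higher mutual information (stronger dependence).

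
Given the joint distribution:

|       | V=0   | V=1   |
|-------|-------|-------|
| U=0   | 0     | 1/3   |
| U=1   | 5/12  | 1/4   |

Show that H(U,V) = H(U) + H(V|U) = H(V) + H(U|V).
Marginal P(U) (row sums):
  P(U=0) = 0 + 1/3 = 1/3
  P(U=1) = 5/12 + 1/4 = 2/3
Marginal P(V) (column sums):
  P(V=0) = 0 + 5/12 = 5/12
  P(V=1) = 1/3 + 1/4 = 7/12

Decomposition 1: H(U) + H(V|U)
H(U) = -[(1/3)·log₂(1/3) + (2/3)·log₂(2/3)]
  = 0.5283 + 0.3900
  = 0.9183 bits
H(V|U) = -Σ P(U,V)·log₂ P(V|U), where P(V|U) = P(U,V) / P(U)
  (cells with P(U,V) = 0 contribute 0)
  (U=0,V=1): P(V|U) = (1/3)/(1/3) = 1;  -(1/3)·log₂(1) = 0.0000
  (U=1,V=0): P(V|U) = (5/12)/(2/3) = 5/8;  -(5/12)·log₂(5/8) = 0.2825
  (U=1,V=1): P(V|U) = (1/4)/(2/3) = 3/8;  -(1/4)·log₂(3/8) = 0.3538
H(V|U) = 0.0000 + 0.2825 + 0.3538
  = 0.6363 bits
H(U) + H(V|U) = 0.9183 + 0.6363 = 1.5546 bits

Decomposition 2: H(V) + H(U|V)
H(V) = -[(5/12)·log₂(5/12) + (7/12)·log₂(7/12)]
  = 0.5263 + 0.4536
  = 0.9799 bits
H(U|V) = -Σ P(U,V)·log₂ P(U|V), where P(U|V) = P(U,V) / P(V)
  (cells with P(U,V) = 0 contribute 0)
  (U=0,V=1): P(U|V) = (1/3)/(7/12) = 4/7;  -(1/3)·log₂(4/7) = 0.2691
  (U=1,V=0): P(U|V) = (5/12)/(5/12) = 1;  -(5/12)·log₂(1) = 0.0000
  (U=1,V=1): P(U|V) = (1/4)/(7/12) = 3/7;  -(1/4)·log₂(3/7) = 0.3056
H(U|V) = 0.2691 + 0.0000 + 0.3056
  = 0.5747 bits
H(V) + H(U|V) = 0.9799 + 0.5747 = 1.5546 bits

Direct computation of the joint entropy:
H(U,V) = -[(1/3)·log₂(1/3) + (5/12)·log₂(5/12) + (1/4)·log₂(1/4)]
  = 0.5283 + 0.5263 + 0.5000
  = 1.5546 bits

All three agree: H(U,V) = 1.5546 bits ✓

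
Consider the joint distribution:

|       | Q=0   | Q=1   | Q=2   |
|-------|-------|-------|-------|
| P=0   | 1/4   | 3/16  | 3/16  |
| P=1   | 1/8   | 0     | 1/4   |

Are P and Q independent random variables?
Marginal P(P) (row sums):
  P(P=0) = 1/4 + 3/16 + 3/16 = 5/8
  P(P=1) = 1/8 + 0 + 1/4 = 3/8
Marginal P(Q) (column sums):
  P(Q=0) = 1/4 + 1/8 = 3/8
  P(Q=1) = 3/16 + 0 = 3/16
  P(Q=2) = 3/16 + 1/4 = 7/16

P and Q are independent iff P(P=i,Q=j) = P(P=i)·P(Q=j) for every cell.
  P(P=0)·P(Q=0) = 5/8 × 3/8 = 15/64, but P(P=0,Q=0) = 1/4 ✗

No, P and Q are not independent. Quantitatively, I(P;Q) > 0:

H(P) = -[(5/8)·log₂(5/8) + (3/8)·log₂(3/8)]
  = 0.4238 + 0.5306
  = 0.9544 bits
H(Q) = -[(3/8)·log₂(3/8) + (3/16)·log₂(3/16) + (7/16)·log₂(7/16)]
  = 0.5306 + 0.4528 + 0.5218
  = 1.5052 bits
H(P,Q) = -[(1/4)·log₂(1/4) + (3/16)·log₂(3/16) + (3/16)·log₂(3/16) + (1/8)·log₂(1/8) + (1/4)·log₂(1/4)]
  = 0.5000 + 0.4528 + 0.4528 + 0.3750 + 0.5000
  = 2.2806 bits
I(P;Q) = H(P) + H(Q) - H(P,Q) = 0.9544 + 1.5052 - 2.2806 = 0.1790 bits > 0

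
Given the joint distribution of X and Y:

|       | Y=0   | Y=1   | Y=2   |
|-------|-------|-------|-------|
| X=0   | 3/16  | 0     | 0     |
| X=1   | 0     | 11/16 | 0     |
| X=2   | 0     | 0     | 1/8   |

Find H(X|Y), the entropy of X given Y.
Marginal P(Y) (column sums):
  P(Y=0) = 3/16 + 0 + 0 = 3/16
  P(Y=1) = 0 + 11/16 + 0 = 11/16
  P(Y=2) = 0 + 0 + 1/8 = 1/8

H(X|Y) = -Σ P(X,Y)·log₂ P(X|Y), where P(X|Y) = P(X,Y) / P(Y)
  (cells with P(X,Y) = 0 contribute 0)
  (X=0,Y=0): P(X|Y) = (3/16)/(3/16) = 1;  -(3/16)·log₂(1) = 0.0000
  (X=1,Y=1): P(X|Y) = (11/16)/(11/16) = 1;  -(11/16)·log₂(1) = 0.0000
  (X=2,Y=2): P(X|Y) = (1/8)/(1/8) = 1;  -(1/8)·log₂(1) = 0.0000
H(X|Y) = 0.0000 + 0.0000 + 0.0000
  = 0.0000 bits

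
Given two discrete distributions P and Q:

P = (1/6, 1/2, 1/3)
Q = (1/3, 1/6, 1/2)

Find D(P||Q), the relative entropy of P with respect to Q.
D(P||Q) = Σ P(i) log₂(P(i)/Q(i))
  i=0: (1/6) × log₂((1/6)/(1/3)) = (1/6) × log₂(1/2) = -0.1667
  i=1: (1/2) × log₂((1/2)/(1/6)) = (1/2) × log₂(3) = 0.7925
  i=2: (1/3) × log₂((1/3)/(1/2)) = (1/3) × log₂(2/3) = -0.1950
D(P||Q) = -0.1667 + 0.7925 - 0.1950
  = 0.4308 bits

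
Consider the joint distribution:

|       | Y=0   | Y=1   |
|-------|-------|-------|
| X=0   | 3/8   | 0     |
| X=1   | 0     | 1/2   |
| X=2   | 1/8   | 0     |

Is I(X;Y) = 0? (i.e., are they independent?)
Marginal P(X) (row sums):
  P(X=0) = 3/8 + 0 = 3/8
  P(X=1) = 0 + 1/2 = 1/2
  P(X=2) = 1/8 + 0 = 1/8
Marginal P(Y) (column sums):
  P(Y=0) = 3/8 + 0 + 1/8 = 1/2
  P(Y=1) = 0 + 1/2 + 0 = 1/2

X and Y are independent iff P(X=i,Y=j) = P(X=i)·P(Y=j) for every cell.
  P(X=0)·P(Y=0) = 3/8 × 1/2 = 3/16, but P(X=0,Y=0) = 3/8 ✗

No, X and Y are not independent. Quantitatively, I(X;Y) > 0:

H(X) = -[(3/8)·log₂(3/8) + (1/2)·log₂(1/2) + (1/8)·log₂(1/8)]
  = 0.5306 + 0.5000 + 0.3750
  = 1.4056 bits
H(Y) = -[(1/2)·log₂(1/2) + (1/2)·log₂(1/2)]
  = 0.5000 + 0.5000
  = 1.0000 bits
H(X,Y) = -[(3/8)·log₂(3/8) + (1/2)·log₂(1/2) + (1/8)·log₂(1/8)]
  = 0.5306 + 0.5000 + 0.3750
  = 1.4056 bits
I(X;Y) = H(X) + H(Y) - H(X,Y) = 1.4056 + 1.0000 - 1.4056 = 1.0000 bits > 0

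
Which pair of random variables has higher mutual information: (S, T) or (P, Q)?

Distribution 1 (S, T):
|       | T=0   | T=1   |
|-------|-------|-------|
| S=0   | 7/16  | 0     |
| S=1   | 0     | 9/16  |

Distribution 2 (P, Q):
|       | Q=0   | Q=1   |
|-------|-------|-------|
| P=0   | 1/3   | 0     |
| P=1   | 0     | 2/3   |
Distribution 1 (S, T):
Marginal P(S) (row sums):
  P(S=0) = 7/16 + 0 = 7/16
  P(S=1) = 0 + 9/16 = 9/16
Marginal P(T) (column sums):
  P(T=0) = 7/16 + 0 = 7/16
  P(T=1) = 0 + 9/16 = 9/16

H(S) = -[(7/16)·log₂(7/16) + (9/16)·log₂(9/16)]
  = 0.5218 + 0.4669
  = 0.9887 bits
H(T) = -[(7/16)·log₂(7/16) + (9/16)·log₂(9/16)]
  = 0.5218 + 0.4669
  = 0.9887 bits
H(S,T) = -[(7/16)·log₂(7/16) + (9/16)·log₂(9/16)]
  = 0.5218 + 0.4669
  = 0.9887 bits

I(S;T) = H(S) + H(T) - H(S,T)
  = 0.9887 + 0.9887 - 0.9887
  = 0.9887 bits

Distribution 2 (P, Q):
Marginal P(P) (row sums):
  P(P=0) = 1/3 + 0 = 1/3
  P(P=1) = 0 + 2/3 = 2/3
Marginal P(Q) (column sums):
  P(Q=0) = 1/3 + 0 = 1/3
  P(Q=1) = 0 + 2/3 = 2/3

H(P) = -[(1/3)·log₂(1/3) + (2/3)·log₂(2/3)]
  = 0.5283 + 0.3900
  = 0.9183 bits
H(Q) = -[(1/3)·log₂(1/3) + (2/3)·log₂(2/3)]
  = 0.5283 + 0.3900
  = 0.9183 bits
H(P,Q) = -[(1/3)·log₂(1/3) + (2/3)·log₂(2/3)]
  = 0.5283 + 0.3900
  = 0.9183 bits

I(P;Q) = H(P) + H(Q) - H(P,Q)
  = 0.9183 + 0.9183 - 0.9183
  = 0.9183 bits

I(S;T) = 0.9887 bits > I(P;Q) = 0.9183 bits, so (S, T) has the higher mutual information (stronger dependence).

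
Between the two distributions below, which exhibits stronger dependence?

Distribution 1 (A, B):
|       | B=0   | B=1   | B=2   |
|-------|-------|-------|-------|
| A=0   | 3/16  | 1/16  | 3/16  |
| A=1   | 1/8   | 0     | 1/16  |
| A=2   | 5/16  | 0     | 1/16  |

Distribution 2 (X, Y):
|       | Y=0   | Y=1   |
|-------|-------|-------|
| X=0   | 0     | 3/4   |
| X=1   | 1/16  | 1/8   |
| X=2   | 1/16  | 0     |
Distribution 1 (A, B):
Marginal P(A) (row sums):
  P(A=0) = 3/16 + 1/16 + 3/16 = 7/16
  P(A=1) = 1/8 + 0 + 1/16 = 3/16
  P(A=2) = 5/16 + 0 + 1/16 = 3/8
Marginal P(B) (column sums):
  P(B=0) = 3/16 + 1/8 + 5/16 = 5/8
  P(B=1) = 1/16 + 0 + 0 = 1/16
  P(B=2) = 3/16 + 1/16 + 1/16 = 5/16

H(A) = -[(7/16)·log₂(7/16) + (3/16)·log₂(3/16) + (3/8)·log₂(3/8)]
  = 0.5218 + 0.4528 + 0.5306
  = 1.5052 bits
H(B) = -[(5/8)·log₂(5/8) + (1/16)·log₂(1/16) + (5/16)·log₂(5/16)]
  = 0.4238 + 0.2500 + 0.5244
  = 1.1982 bits
H(A,B) = -[(3/16)·log₂(3/16) + (1/16)·log₂(1/16) + (3/16)·log₂(3/16) + (1/8)·log₂(1/8) + (1/16)·log₂(1/16) + (5/16)·log₂(5/16) + (1/16)·log₂(1/16)]
  = 0.4528 + 0.2500 + 0.4528 + 0.3750 + 0.2500 + 0.5244 + 0.2500
  = 2.5550 bits

I(A;B) = H(A) + H(B) - H(A,B)
  = 1.5052 + 1.1982 - 2.5550
  = 0.1484 bits

Distribution 2 (X, Y):
Marginal P(X) (row sums):
  P(X=0) = 0 + 3/4 = 3/4
  P(X=1) = 1/16 + 1/8 = 3/16
  P(X=2) = 1/16 + 0 = 1/16
Marginal P(Y) (column sums):
  P(Y=0) = 0 + 1/16 + 1/16 = 1/8
  P(Y=1) = 3/4 + 1/8 + 0 = 7/8

H(X) = -[(3/4)·log₂(3/4) + (3/16)·log₂(3/16) + (1/16)·log₂(1/16)]
  = 0.3113 + 0.4528 + 0.2500
  = 1.0141 bits
H(Y) = -[(1/8)·log₂(1/8) + (7/8)·log₂(7/8)]
  = 0.3750 + 0.1686
  = 0.5436 bits
H(X,Y) = -[(3/4)·log₂(3/4) + (1/16)·log₂(1/16) + (1/8)·log₂(1/8) + (1/16)·log₂(1/16)]
  = 0.3113 + 0.2500 + 0.3750 + 0.2500
  = 1.1863 bits

I(X;Y) = H(X) + H(Y) - H(X,Y)
  = 1.0141 + 0.5436 - 1.1863
  = 0.3714 bits

I(X;Y) = 0.3714 bits > I(A;B) = 0.1484 bits, so (X, Y) has the higher mutual information (stronger dependence).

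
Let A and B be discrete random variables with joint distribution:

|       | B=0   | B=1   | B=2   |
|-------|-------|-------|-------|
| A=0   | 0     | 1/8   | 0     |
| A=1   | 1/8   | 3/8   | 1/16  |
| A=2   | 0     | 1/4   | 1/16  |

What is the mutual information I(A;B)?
Marginal P(A) (row sums):
  P(A=0) = 0 + 1/8 + 0 = 1/8
  P(A=1) = 1/8 + 3/8 + 1/16 = 9/16
  P(A=2) = 0 + 1/4 + 1/16 = 5/16
Marginal P(B) (column sums):
  P(B=0) = 0 + 1/8 + 0 = 1/8
  P(B=1) = 1/8 + 3/8 + 1/4 = 3/4
  P(B=2) = 0 + 1/16 + 1/16 = 1/8

H(A) = -[(1/8)·log₂(1/8) + (9/16)·log₂(9/16) + (5/16)·log₂(5/16)]
  = 0.3750 + 0.4669 + 0.5244
  = 1.3663 bits
H(B) = -[(1/8)·log₂(1/8) + (3/4)·log₂(3/4) + (1/8)·log₂(1/8)]
  = 0.3750 + 0.3113 + 0.3750
  = 1.0613 bits
H(A,B) = -[(1/8)·log₂(1/8) + (1/8)·log₂(1/8) + (3/8)·log₂(3/8) + (1/16)·log₂(1/16) + (1/4)·log₂(1/4) + (1/16)·log₂(1/16)]
  = 0.3750 + 0.3750 + 0.5306 + 0.2500 + 0.5000 + 0.2500
  = 2.2806 bits

I(A;B) = H(A) + H(B) - H(A,B)
  = 1.3663 + 1.0613 - 2.2806
  = 0.1470 bits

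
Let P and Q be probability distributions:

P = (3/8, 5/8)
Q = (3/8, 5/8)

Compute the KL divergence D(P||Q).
D(P||Q) = Σ P(i) log₂(P(i)/Q(i))
  i=0: (3/8) × log₂((3/8)/(3/8)) = (3/8) × log₂(1) = 0.0000
  i=1: (5/8) × log₂((5/8)/(5/8)) = (5/8) × log₂(1) = 0.0000
D(P||Q) = 0.0000 + 0.0000
  = 0.0000 bits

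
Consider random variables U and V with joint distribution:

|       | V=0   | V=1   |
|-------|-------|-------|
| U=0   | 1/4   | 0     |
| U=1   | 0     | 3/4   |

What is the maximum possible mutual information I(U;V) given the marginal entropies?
The upper bound on mutual information is I(U;V) ≤ min(H(U), H(V)).

Marginal P(U) (row sums):
  P(U=0) = 1/4 + 0 = 1/4
  P(U=1) = 0 + 3/4 = 3/4
Marginal P(V) (column sums):
  P(V=0) = 1/4 + 0 = 1/4
  P(V=1) = 0 + 3/4 = 3/4

H(U) = -[(1/4)·log₂(1/4) + (3/4)·log₂(3/4)]
  = 0.5000 + 0.3113
  = 0.8113 bits
H(V) = -[(1/4)·log₂(1/4) + (3/4)·log₂(3/4)]
  = 0.5000 + 0.3113
  = 0.8113 bits

Maximum possible I(U;V) = min(0.8113, 0.8113) = 0.8113 bits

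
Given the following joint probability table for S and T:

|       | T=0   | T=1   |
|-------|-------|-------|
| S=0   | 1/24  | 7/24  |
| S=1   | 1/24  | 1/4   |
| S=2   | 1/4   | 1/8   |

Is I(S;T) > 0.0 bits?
Marginal P(S) (row sums):
  P(S=0) = 1/24 + 7/24 = 1/3
  P(S=1) = 1/24 + 1/4 = 7/24
  P(S=2) = 1/4 + 1/8 = 3/8
Marginal P(T) (column sums):
  P(T=0) = 1/24 + 1/24 + 1/4 = 1/3
  P(T=1) = 7/24 + 1/4 + 1/8 = 2/3

H(S) = -[(1/3)·log₂(1/3) + (7/24)·log₂(7/24) + (3/8)·log₂(3/8)]
  = 0.5283 + 0.5185 + 0.5306
  = 1.5774 bits
H(T) = -[(1/3)·log₂(1/3) + (2/3)·log₂(2/3)]
  = 0.5283 + 0.3900
  = 0.9183 bits
H(S,T) = -[(1/24)·log₂(1/24) + (7/24)·log₂(7/24) + (1/24)·log₂(1/24) + (1/4)·log₂(1/4) + (1/4)·log₂(1/4) + (1/8)·log₂(1/8)]
  = 0.1910 + 0.5185 + 0.1910 + 0.5000 + 0.5000 + 0.3750
  = 2.2755 bits

I(S;T) = H(S) + H(T) - H(S,T)
  = 1.5774 + 0.9183 - 2.2755
  = 0.2202 bits

Yes. I(S;T) = 0.2202 bits, which is > 0.0 bits.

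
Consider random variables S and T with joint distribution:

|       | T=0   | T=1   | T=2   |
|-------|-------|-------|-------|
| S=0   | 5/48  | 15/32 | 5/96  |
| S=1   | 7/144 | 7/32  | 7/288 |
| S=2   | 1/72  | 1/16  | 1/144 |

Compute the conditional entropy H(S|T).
Marginal P(T) (column sums):
  P(T=0) = 5/48 + 7/144 + 1/72 = 1/6
  P(T=1) = 15/32 + 7/32 + 1/16 = 3/4
  P(T=2) = 5/96 + 7/288 + 1/144 = 1/12

H(S|T) = -Σ P(S,T)·log₂ P(S|T), where P(S|T) = P(S,T) / P(T)
  (S=0,T=0): P(S|T) = (5/48)/(1/6) = 5/8;  -(5/48)·log₂(5/8) = 0.0706
  (S=0,T=1): P(S|T) = (15/32)/(3/4) = 5/8;  -(15/32)·log₂(5/8) = 0.3178
  (S=0,T=2): P(S|T) = (5/96)/(1/12) = 5/8;  -(5/96)·log₂(5/8) = 0.0353
  (S=1,T=0): P(S|T) = (7/144)/(1/6) = 7/24;  -(7/144)·log₂(7/24) = 0.0864
  (S=1,T=1): P(S|T) = (7/32)/(3/4) = 7/24;  -(7/32)·log₂(7/24) = 0.3889
  (S=1,T=2): P(S|T) = (7/288)/(1/12) = 7/24;  -(7/288)·log₂(7/24) = 0.0432
  (S=2,T=0): P(S|T) = (1/72)/(1/6) = 1/12;  -(1/72)·log₂(1/12) = 0.0498
  (S=2,T=1): P(S|T) = (1/16)/(3/4) = 1/12;  -(1/16)·log₂(1/12) = 0.2241
  (S=2,T=2): P(S|T) = (1/144)/(1/12) = 1/12;  -(1/144)·log₂(1/12) = 0.0249
H(S|T) = 0.0706 + 0.3178 + 0.0353 + 0.0864 + 0.3889 + 0.0432 + 0.0498 + 0.2241 + 0.0249
  = 1.2410 bits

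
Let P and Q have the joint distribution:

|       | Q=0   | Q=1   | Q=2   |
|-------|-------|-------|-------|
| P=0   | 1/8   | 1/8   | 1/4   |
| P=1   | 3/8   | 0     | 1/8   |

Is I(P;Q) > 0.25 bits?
Marginal P(P) (row sums):
  P(P=0) = 1/8 + 1/8 + 1/4 = 1/2
  P(P=1) = 3/8 + 0 + 1/8 = 1/2
Marginal P(Q) (column sums):
  P(Q=0) = 1/8 + 3/8 = 1/2
  P(Q=1) = 1/8 + 0 = 1/8
  P(Q=2) = 1/4 + 1/8 = 3/8

H(P) = -[(1/2)·log₂(1/2) + (1/2)·log₂(1/2)]
  = 0.5000 + 0.5000
  = 1.0000 bits
H(Q) = -[(1/2)·log₂(1/2) + (1/8)·log₂(1/8) + (3/8)·log₂(3/8)]
  = 0.5000 + 0.3750 + 0.5306
  = 1.4056 bits
H(P,Q) = -[(1/8)·log₂(1/8) + (1/8)·log₂(1/8) + (1/4)·log₂(1/4) + (3/8)·log₂(3/8) + (1/8)·log₂(1/8)]
  = 0.3750 + 0.3750 + 0.5000 + 0.5306 + 0.3750
  = 2.1556 bits

I(P;Q) = H(P) + H(Q) - H(P,Q)
  = 1.0000 + 1.4056 - 2.1556
  = 0.2500 bits

No. I(P;Q) = 0.2500 bits, which is ≤ 0.25 bits.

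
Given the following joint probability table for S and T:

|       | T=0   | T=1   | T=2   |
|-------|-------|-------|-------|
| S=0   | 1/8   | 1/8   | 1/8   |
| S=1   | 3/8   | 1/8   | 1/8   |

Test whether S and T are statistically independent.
Marginal P(S) (row sums):
  P(S=0) = 1/8 + 1/8 + 1/8 = 3/8
  P(S=1) = 3/8 + 1/8 + 1/8 = 5/8
Marginal P(T) (column sums):
  P(T=0) = 1/8 + 3/8 = 1/2
  P(T=1) = 1/8 + 1/8 = 1/4
  P(T=2) = 1/8 + 1/8 = 1/4

S and T are independent iff P(S=i,T=j) = P(S=i)·P(T=j) for every cell.
  P(S=0)·P(T=0) = 3/8 × 1/2 = 3/16, but P(S=0,T=0) = 1/8 ✗

No, S and T are not independent. Quantitatively, I(S;T) > 0:

H(S) = -[(3/8)·log₂(3/8) + (5/8)·log₂(5/8)]
  = 0.5306 + 0.4238
  = 0.9544 bits
H(T) = -[(1/2)·log₂(1/2) + (1/4)·log₂(1/4) + (1/4)·log₂(1/4)]
  = 0.5000 + 0.5000 + 0.5000
  = 1.5000 bits
H(S,T) = -[(1/8)·log₂(1/8) + (1/8)·log₂(1/8) + (1/8)·log₂(1/8) + (3/8)·log₂(3/8) + (1/8)·log₂(1/8) + (1/8)·log₂(1/8)]
  = 0.3750 + 0.3750 + 0.3750 + 0.5306 + 0.3750 + 0.3750
  = 2.4056 bits
I(S;T) = H(S) + H(T) - H(S,T) = 0.9544 + 1.5000 - 2.4056 = 0.0488 bits > 0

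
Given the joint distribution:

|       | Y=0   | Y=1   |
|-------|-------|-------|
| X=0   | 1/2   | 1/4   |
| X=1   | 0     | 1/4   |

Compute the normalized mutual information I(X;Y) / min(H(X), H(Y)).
Marginal P(X) (row sums):
  P(X=0) = 1/2 + 1/4 = 3/4
  P(X=1) = 0 + 1/4 = 1/4
Marginal P(Y) (column sums):
  P(Y=0) = 1/2 + 0 = 1/2
  P(Y=1) = 1/4 + 1/4 = 1/2

H(X) = -[(3/4)·log₂(3/4) + (1/4)·log₂(1/4)]
  = 0.3113 + 0.5000
  = 0.8113 bits
H(Y) = -[(1/2)·log₂(1/2) + (1/2)·log₂(1/2)]
  = 0.5000 + 0.5000
  = 1.0000 bits
H(X,Y) = -[(1/2)·log₂(1/2) + (1/4)·log₂(1/4) + (1/4)·log₂(1/4)]
  = 0.5000 + 0.5000 + 0.5000
  = 1.5000 bits

I(X;Y) = H(X) + H(Y) - H(X,Y)
  = 0.8113 + 1.0000 - 1.5000
  = 0.3113 bits

min(H(X), H(Y)) = min(0.8113, 1.0000) = 0.8113 bits
Normalized MI = 0.3113 / 0.8113 = 0.3837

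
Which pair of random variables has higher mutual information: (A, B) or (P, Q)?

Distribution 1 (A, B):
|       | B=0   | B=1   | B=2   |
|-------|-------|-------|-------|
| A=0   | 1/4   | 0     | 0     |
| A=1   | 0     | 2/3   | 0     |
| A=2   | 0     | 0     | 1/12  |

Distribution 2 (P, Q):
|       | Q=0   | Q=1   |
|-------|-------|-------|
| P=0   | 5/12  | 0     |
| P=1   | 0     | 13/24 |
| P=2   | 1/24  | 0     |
Distribution 1 (A, B):
Marginal P(A) (row sums):
  P(A=0) = 1/4 + 0 + 0 = 1/4
  P(A=1) = 0 + 2/3 + 0 = 2/3
  P(A=2) = 0 + 0 + 1/12 = 1/12
Marginal P(B) (column sums):
  P(B=0) = 1/4 + 0 + 0 = 1/4
  P(B=1) = 0 + 2/3 + 0 = 2/3
  P(B=2) = 0 + 0 + 1/12 = 1/12

H(A) = -[(1/4)·log₂(1/4) + (2/3)·log₂(2/3) + (1/12)·log₂(1/12)]
  = 0.5000 + 0.3900 + 0.2987
  = 1.1887 bits
H(B) = -[(1/4)·log₂(1/4) + (2/3)·log₂(2/3) + (1/12)·log₂(1/12)]
  = 0.5000 + 0.3900 + 0.2987
  = 1.1887 bits
H(A,B) = -[(1/4)·log₂(1/4) + (2/3)·log₂(2/3) + (1/12)·log₂(1/12)]
  = 0.5000 + 0.3900 + 0.2987
  = 1.1887 bits

I(A;B) = H(A) + H(B) - H(A,B)
  = 1.1887 + 1.1887 - 1.1887
  = 1.1887 bits

Distribution 2 (P, Q):
Marginal P(P) (row sums):
  P(P=0) = 5/12 + 0 = 5/12
  P(P=1) = 0 + 13/24 = 13/24
  P(P=2) = 1/24 + 0 = 1/24
Marginal P(Q) (column sums):
  P(Q=0) = 5/12 + 0 + 1/24 = 11/24
  P(Q=1) = 0 + 13/24 + 0 = 13/24

H(P) = -[(5/12)·log₂(5/12) + (13/24)·log₂(13/24) + (1/24)·log₂(1/24)]
  = 0.5263 + 0.4791 + 0.1910
  = 1.1964 bits
H(Q) = -[(11/24)·log₂(11/24) + (13/24)·log₂(13/24)]
  = 0.5159 + 0.4791
  = 0.9950 bits
H(P,Q) = -[(5/12)·log₂(5/12) + (13/24)·log₂(13/24) + (1/24)·log₂(1/24)]
  = 0.5263 + 0.4791 + 0.1910
  = 1.1964 bits

I(P;Q) = H(P) + H(Q) - H(P,Q)
  = 1.1964 + 0.9950 - 1.1964
  = 0.9950 bits

I(A;B) = 1.1887 bits > I(P;Q) = 0.9950 bits, so (A, B) has the higher mutual information (stronger dependence).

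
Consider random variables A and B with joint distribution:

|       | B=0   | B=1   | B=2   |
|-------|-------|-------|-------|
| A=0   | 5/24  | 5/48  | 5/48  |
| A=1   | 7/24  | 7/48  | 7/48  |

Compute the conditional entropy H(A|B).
Marginal P(B) (column sums):
  P(B=0) = 5/24 + 7/24 = 1/2
  P(B=1) = 5/48 + 7/48 = 1/4
  P(B=2) = 5/48 + 7/48 = 1/4

H(A|B) = -Σ P(A,B)·log₂ P(A|B), where P(A|B) = P(A,B) / P(B)
  (A=0,B=0): P(A|B) = (5/24)/(1/2) = 5/12;  -(5/24)·log₂(5/12) = 0.2631
  (A=0,B=1): P(A|B) = (5/48)/(1/4) = 5/12;  -(5/48)·log₂(5/12) = 0.1316
  (A=0,B=2): P(A|B) = (5/48)/(1/4) = 5/12;  -(5/48)·log₂(5/12) = 0.1316
  (A=1,B=0): P(A|B) = (7/24)/(1/2) = 7/12;  -(7/24)·log₂(7/12) = 0.2268
  (A=1,B=1): P(A|B) = (7/48)/(1/4) = 7/12;  -(7/48)·log₂(7/12) = 0.1134
  (A=1,B=2): P(A|B) = (7/48)/(1/4) = 7/12;  -(7/48)·log₂(7/12) = 0.1134
H(A|B) = 0.2631 + 0.1316 + 0.1316 + 0.2268 + 0.1134 + 0.1134
  = 0.9799 bits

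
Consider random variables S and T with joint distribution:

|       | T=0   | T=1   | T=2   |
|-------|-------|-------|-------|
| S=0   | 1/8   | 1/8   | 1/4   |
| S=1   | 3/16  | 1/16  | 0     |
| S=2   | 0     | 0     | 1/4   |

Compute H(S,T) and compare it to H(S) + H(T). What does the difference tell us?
Marginal P(S) (row sums):
  P(S=0) = 1/8 + 1/8 + 1/4 = 1/2
  P(S=1) = 3/16 + 1/16 + 0 = 1/4
  P(S=2) = 0 + 0 + 1/4 = 1/4
Marginal P(T) (column sums):
  P(T=0) = 1/8 + 3/16 + 0 = 5/16
  P(T=1) = 1/8 + 1/16 + 0 = 3/16
  P(T=2) = 1/4 + 0 + 1/4 = 1/2

H(S,T) = -[(1/8)·log₂(1/8) + (1/8)·log₂(1/8) + (1/4)·log₂(1/4) + (3/16)·log₂(3/16) + (1/16)·log₂(1/16) + (1/4)·log₂(1/4)]
  = 0.3750 + 0.3750 + 0.5000 + 0.4528 + 0.2500 + 0.5000
  = 2.4528 bits
H(S) = -[(1/2)·log₂(1/2) + (1/4)·log₂(1/4) + (1/4)·log₂(1/4)]
  = 0.5000 + 0.5000 + 0.5000
  = 1.5000 bits
H(T) = -[(5/16)·log₂(5/16) + (3/16)·log₂(3/16) + (1/2)·log₂(1/2)]
  = 0.5244 + 0.4528 + 0.5000
  = 1.4772 bits

H(S) + H(T) = 1.5000 + 1.4772 = 2.9772 bits
Difference: H(S) + H(T) - H(S,T) = 2.9772 - 2.4528 = 0.5244 bits = I(S;T)

The difference is the mutual information; it is positive here, so S and T are dependent (knowing one reduces uncertainty about the other by 0.5244 bits).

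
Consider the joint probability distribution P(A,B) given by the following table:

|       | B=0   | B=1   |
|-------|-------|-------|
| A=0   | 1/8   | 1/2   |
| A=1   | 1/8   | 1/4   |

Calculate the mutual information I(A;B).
Marginal P(A) (row sums):
  P(A=0) = 1/8 + 1/2 = 5/8
  P(A=1) = 1/8 + 1/4 = 3/8
Marginal P(B) (column sums):
  P(B=0) = 1/8 + 1/8 = 1/4
  P(B=1) = 1/2 + 1/4 = 3/4

H(A) = -[(5/8)·log₂(5/8) + (3/8)·log₂(3/8)]
  = 0.4238 + 0.5306
  = 0.9544 bits
H(B) = -[(1/4)·log₂(1/4) + (3/4)·log₂(3/4)]
  = 0.5000 + 0.3113
  = 0.8113 bits
H(A,B) = -[(1/8)·log₂(1/8) + (1/2)·log₂(1/2) + (1/8)·log₂(1/8) + (1/4)·log₂(1/4)]
  = 0.3750 + 0.5000 + 0.3750 + 0.5000
  = 1.7500 bits

I(A;B) = H(A) + H(B) - H(A,B)
  = 0.9544 + 0.8113 - 1.7500
  = 0.0157 bits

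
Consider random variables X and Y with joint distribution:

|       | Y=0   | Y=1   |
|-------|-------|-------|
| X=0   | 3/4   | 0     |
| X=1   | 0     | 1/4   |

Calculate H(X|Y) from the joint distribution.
Marginal P(Y) (column sums):
  P(Y=0) = 3/4 + 0 = 3/4
  P(Y=1) = 0 + 1/4 = 1/4

H(X|Y) = -Σ P(X,Y)·log₂ P(X|Y), where P(X|Y) = P(X,Y) / P(Y)
  (cells with P(X,Y) = 0 contribute 0)
  (X=0,Y=0): P(X|Y) = (3/4)/(3/4) = 1;  -(3/4)·log₂(1) = 0.0000
  (X=1,Y=1): P(X|Y) = (1/4)/(1/4) = 1;  -(1/4)·log₂(1) = 0.0000
H(X|Y) = 0.0000 + 0.0000
  = 0.0000 bits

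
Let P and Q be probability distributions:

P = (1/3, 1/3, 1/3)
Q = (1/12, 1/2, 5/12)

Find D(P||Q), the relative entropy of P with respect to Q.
D(P||Q) = Σ P(i) log₂(P(i)/Q(i))
  i=0: (1/3) × log₂((1/3)/(1/12)) = (1/3) × log₂(4) = 0.6667
  i=1: (1/3) × log₂((1/3)/(1/2)) = (1/3) × log₂(2/3) = -0.1950
  i=2: (1/3) × log₂((1/3)/(5/12)) = (1/3) × log₂(4/5) = -0.1073
D(P||Q) = 0.6667 - 0.1950 - 0.1073
  = 0.3644 bits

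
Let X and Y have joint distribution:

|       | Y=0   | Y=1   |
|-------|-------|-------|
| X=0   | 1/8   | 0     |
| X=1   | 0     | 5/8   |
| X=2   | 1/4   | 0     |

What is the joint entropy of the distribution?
H(X,Y) = -Σ P(X,Y) log₂ P(X,Y), summed over the non-zero cells:
H(X,Y) = -[(1/8)·log₂(1/8) + (5/8)·log₂(5/8) + (1/4)·log₂(1/4)]
  = 0.3750 + 0.4238 + 0.5000
  = 1.2988 bits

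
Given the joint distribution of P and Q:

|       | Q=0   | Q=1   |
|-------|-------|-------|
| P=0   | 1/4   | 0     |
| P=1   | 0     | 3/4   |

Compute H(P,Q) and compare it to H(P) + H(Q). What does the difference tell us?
Marginal P(P) (row sums):
  P(P=0) = 1/4 + 0 = 1/4
  P(P=1) = 0 + 3/4 = 3/4
Marginal P(Q) (column sums):
  P(Q=0) = 1/4 + 0 = 1/4
  P(Q=1) = 0 + 3/4 = 3/4

H(P,Q) = -[(1/4)·log₂(1/4) + (3/4)·log₂(3/4)]
  = 0.5000 + 0.3113
  = 0.8113 bits
H(P) = -[(1/4)·log₂(1/4) + (3/4)·log₂(3/4)]
  = 0.5000 + 0.3113
  = 0.8113 bits
H(Q) = -[(1/4)·log₂(1/4) + (3/4)·log₂(3/4)]
  = 0.5000 + 0.3113
  = 0.8113 bits

H(P) + H(Q) = 0.8113 + 0.8113 = 1.6226 bits
Difference: H(P) + H(Q) - H(P,Q) = 1.6226 - 0.8113 = 0.8113 bits = I(P;Q)

The difference is the mutual information; it is positive here, so P and Q are dependent (knowing one reduces uncertainty about the other by 0.8113 bits).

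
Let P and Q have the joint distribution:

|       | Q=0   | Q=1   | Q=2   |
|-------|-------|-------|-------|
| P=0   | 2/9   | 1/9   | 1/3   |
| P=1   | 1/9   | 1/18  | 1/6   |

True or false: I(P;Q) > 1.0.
Marginal P(P) (row sums):
  P(P=0) = 2/9 + 1/9 + 1/3 = 2/3
  P(P=1) = 1/9 + 1/18 + 1/6 = 1/3
Marginal P(Q) (column sums):
  P(Q=0) = 2/9 + 1/9 = 1/3
  P(Q=1) = 1/9 + 1/18 = 1/6
  P(Q=2) = 1/3 + 1/6 = 1/2

H(P) = -[(2/3)·log₂(2/3) + (1/3)·log₂(1/3)]
  = 0.3900 + 0.5283
  = 0.9183 bits
H(Q) = -[(1/3)·log₂(1/3) + (1/6)·log₂(1/6) + (1/2)·log₂(1/2)]
  = 0.5283 + 0.4308 + 0.5000
  = 1.4591 bits
H(P,Q) = -[(2/9)·log₂(2/9) + (1/9)·log₂(1/9) + (1/3)·log₂(1/3) + (1/9)·log₂(1/9) + (1/18)·log₂(1/18) + (1/6)·log₂(1/6)]
  = 0.4822 + 0.3522 + 0.5283 + 0.3522 + 0.2317 + 0.4308
  = 2.3774 bits

I(P;Q) = H(P) + H(Q) - H(P,Q)
  = 0.9183 + 1.4591 - 2.3774
  = 0.0000 bits

False. I(P;Q) = 0.0000 bits, which is ≤ 1.0 bits.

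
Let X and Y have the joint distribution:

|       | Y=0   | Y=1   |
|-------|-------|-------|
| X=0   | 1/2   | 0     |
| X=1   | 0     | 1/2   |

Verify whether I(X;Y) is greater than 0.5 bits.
Marginal P(X) (row sums):
  P(X=0) = 1/2 + 0 = 1/2
  P(X=1) = 0 + 1/2 = 1/2
Marginal P(Y) (column sums):
  P(Y=0) = 1/2 + 0 = 1/2
  P(Y=1) = 0 + 1/2 = 1/2

H(X) = -[(1/2)·log₂(1/2) + (1/2)·log₂(1/2)]
  = 0.5000 + 0.5000
  = 1.0000 bits
H(Y) = -[(1/2)·log₂(1/2) + (1/2)·log₂(1/2)]
  = 0.5000 + 0.5000
  = 1.0000 bits
H(X,Y) = -[(1/2)·log₂(1/2) + (1/2)·log₂(1/2)]
  = 0.5000 + 0.5000
  = 1.0000 bits

I(X;Y) = H(X) + H(Y) - H(X,Y)
  = 1.0000 + 1.0000 - 1.0000
  = 1.0000 bits

Yes. I(X;Y) = 1.0000 bits, which is > 0.5 bits.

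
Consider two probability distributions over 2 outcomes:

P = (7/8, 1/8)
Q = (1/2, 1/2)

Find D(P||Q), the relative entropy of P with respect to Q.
D(P||Q) = Σ P(i) log₂(P(i)/Q(i))
  i=0: (7/8) × log₂((7/8)/(1/2)) = (7/8) × log₂(7/4) = 0.7064
  i=1: (1/8) × log₂((1/8)/(1/2)) = (1/8) × log₂(1/4) = -0.2500
D(P||Q) = 0.7064 - 0.2500
  = 0.4564 bits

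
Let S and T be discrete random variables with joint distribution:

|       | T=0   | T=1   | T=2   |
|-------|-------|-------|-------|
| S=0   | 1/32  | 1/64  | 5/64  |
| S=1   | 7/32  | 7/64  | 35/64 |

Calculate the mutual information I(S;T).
Marginal P(S) (row sums):
  P(S=0) = 1/32 + 1/64 + 5/64 = 1/8
  P(S=1) = 7/32 + 7/64 + 35/64 = 7/8
Marginal P(T) (column sums):
  P(T=0) = 1/32 + 7/32 = 1/4
  P(T=1) = 1/64 + 7/64 = 1/8
  P(T=2) = 5/64 + 35/64 = 5/8

H(S) = -[(1/8)·log₂(1/8) + (7/8)·log₂(7/8)]
  = 0.3750 + 0.1686
  = 0.5436 bits
H(T) = -[(1/4)·log₂(1/4) + (1/8)·log₂(1/8) + (5/8)·log₂(5/8)]
  = 0.5000 + 0.3750 + 0.4238
  = 1.2988 bits
H(S,T) = -[(1/32)·log₂(1/32) + (1/64)·log₂(1/64) + (5/64)·log₂(5/64) + (7/32)·log₂(7/32) + (7/64)·log₂(7/64) + (35/64)·log₂(35/64)]
  = 0.1563 + 0.0938 + 0.2873 + 0.4796 + 0.3492 + 0.4762
  = 1.8424 bits

I(S;T) = H(S) + H(T) - H(S,T)
  = 0.5436 + 1.2988 - 1.8424
  = 0.0000 bits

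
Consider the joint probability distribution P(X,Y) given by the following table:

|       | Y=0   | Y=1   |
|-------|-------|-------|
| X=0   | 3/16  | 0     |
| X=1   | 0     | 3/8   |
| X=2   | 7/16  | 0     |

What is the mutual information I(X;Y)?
Marginal P(X) (row sums):
  P(X=0) = 3/16 + 0 = 3/16
  P(X=1) = 0 + 3/8 = 3/8
  P(X=2) = 7/16 + 0 = 7/16
Marginal P(Y) (column sums):
  P(Y=0) = 3/16 + 0 + 7/16 = 5/8
  P(Y=1) = 0 + 3/8 + 0 = 3/8

H(X) = -[(3/16)·log₂(3/16) + (3/8)·log₂(3/8) + (7/16)·log₂(7/16)]
  = 0.4528 + 0.5306 + 0.5218
  = 1.5052 bits
H(Y) = -[(5/8)·log₂(5/8) + (3/8)·log₂(3/8)]
  = 0.4238 + 0.5306
  = 0.9544 bits
H(X,Y) = -[(3/16)·log₂(3/16) + (3/8)·log₂(3/8) + (7/16)·log₂(7/16)]
  = 0.4528 + 0.5306 + 0.5218
  = 1.5052 bits

I(X;Y) = H(X) + H(Y) - H(X,Y)
  = 1.5052 + 0.9544 - 1.5052
  = 0.9544 bits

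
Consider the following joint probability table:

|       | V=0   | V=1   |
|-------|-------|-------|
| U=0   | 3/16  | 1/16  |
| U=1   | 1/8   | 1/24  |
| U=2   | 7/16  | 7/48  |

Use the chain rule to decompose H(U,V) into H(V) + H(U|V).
By the chain rule: H(U,V) = H(V) + H(U|V)

Marginal P(V) (column sums):
  P(V=0) = 3/16 + 1/8 + 7/16 = 3/4
  P(V=1) = 1/16 + 1/24 + 7/48 = 1/4
H(V) = -[(3/4)·log₂(3/4) + (1/4)·log₂(1/4)]
  = 0.3113 + 0.5000
  = 0.8113 bits
H(U|V) = -Σ P(U,V)·log₂ P(U|V), where P(U|V) = P(U,V) / P(V)
  (U=0,V=0): P(U|V) = (3/16)/(3/4) = 1/4;  -(3/16)·log₂(1/4) = 0.3750
  (U=0,V=1): P(U|V) = (1/16)/(1/4) = 1/4;  -(1/16)·log₂(1/4) = 0.1250
  (U=1,V=0): P(U|V) = (1/8)/(3/4) = 1/6;  -(1/8)·log₂(1/6) = 0.3231
  (U=1,V=1): P(U|V) = (1/24)/(1/4) = 1/6;  -(1/24)·log₂(1/6) = 0.1077
  (U=2,V=0): P(U|V) = (7/16)/(3/4) = 7/12;  -(7/16)·log₂(7/12) = 0.3402
  (U=2,V=1): P(U|V) = (7/48)/(1/4) = 7/12;  -(7/48)·log₂(7/12) = 0.1134
H(U|V) = 0.3750 + 0.1250 + 0.3231 + 0.1077 + 0.3402 + 0.1134
  = 1.3844 bits

H(U,V) = H(V) + H(U|V) = 0.8113 + 1.3844 = 2.1957 bits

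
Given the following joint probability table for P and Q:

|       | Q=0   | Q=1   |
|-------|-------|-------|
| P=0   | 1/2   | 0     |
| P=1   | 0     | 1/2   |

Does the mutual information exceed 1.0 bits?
Marginal P(P) (row sums):
  P(P=0) = 1/2 + 0 = 1/2
  P(P=1) = 0 + 1/2 = 1/2
Marginal P(Q) (column sums):
  P(Q=0) = 1/2 + 0 = 1/2
  P(Q=1) = 0 + 1/2 = 1/2

H(P) = -[(1/2)·log₂(1/2) + (1/2)·log₂(1/2)]
  = 0.5000 + 0.5000
  = 1.0000 bits
H(Q) = -[(1/2)·log₂(1/2) + (1/2)·log₂(1/2)]
  = 0.5000 + 0.5000
  = 1.0000 bits
H(P,Q) = -[(1/2)·log₂(1/2) + (1/2)·log₂(1/2)]
  = 0.5000 + 0.5000
  = 1.0000 bits

I(P;Q) = H(P) + H(Q) - H(P,Q)
  = 1.0000 + 1.0000 - 1.0000
  = 1.0000 bits

No. I(P;Q) = 1.0000 bits, which is ≤ 1.0 bits.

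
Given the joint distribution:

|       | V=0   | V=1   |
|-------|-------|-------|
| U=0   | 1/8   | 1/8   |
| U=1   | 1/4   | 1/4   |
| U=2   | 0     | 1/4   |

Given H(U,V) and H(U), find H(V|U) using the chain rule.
From the chain rule: H(U,V) = H(U) + H(V|U)
Therefore: H(V|U) = H(U,V) - H(U)

H(U,V) = -[(1/8)·log₂(1/8) + (1/8)·log₂(1/8) + (1/4)·log₂(1/4) + (1/4)·log₂(1/4) + (1/4)·log₂(1/4)]
  = 0.3750 + 0.3750 + 0.5000 + 0.5000 + 0.5000
  = 2.2500 bits
Marginal P(U) (row sums):
  P(U=0) = 1/8 + 1/8 = 1/4
  P(U=1) = 1/4 + 1/4 = 1/2
  P(U=2) = 0 + 1/4 = 1/4
H(U) = -[(1/4)·log₂(1/4) + (1/2)·log₂(1/2) + (1/4)·log₂(1/4)]
  = 0.5000 + 0.5000 + 0.5000
  = 1.5000 bits

H(V|U) = 2.2500 - 1.5000 = 0.7500 bits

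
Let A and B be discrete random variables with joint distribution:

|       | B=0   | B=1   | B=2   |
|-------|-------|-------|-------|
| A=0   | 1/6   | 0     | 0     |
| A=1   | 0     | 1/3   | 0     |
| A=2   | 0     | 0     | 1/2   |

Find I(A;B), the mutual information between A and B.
Marginal P(A) (row sums):
  P(A=0) = 1/6 + 0 + 0 = 1/6
  P(A=1) = 0 + 1/3 + 0 = 1/3
  P(A=2) = 0 + 0 + 1/2 = 1/2
Marginal P(B) (column sums):
  P(B=0) = 1/6 + 0 + 0 = 1/6
  P(B=1) = 0 + 1/3 + 0 = 1/3
  P(B=2) = 0 + 0 + 1/2 = 1/2

H(A) = -[(1/6)·log₂(1/6) + (1/3)·log₂(1/3) + (1/2)·log₂(1/2)]
  = 0.4308 + 0.5283 + 0.5000
  = 1.4591 bits
H(B) = -[(1/6)·log₂(1/6) + (1/3)·log₂(1/3) + (1/2)·log₂(1/2)]
  = 0.4308 + 0.5283 + 0.5000
  = 1.4591 bits
H(A,B) = -[(1/6)·log₂(1/6) + (1/3)·log₂(1/3) + (1/2)·log₂(1/2)]
  = 0.4308 + 0.5283 + 0.5000
  = 1.4591 bits

I(A;B) = H(A) + H(B) - H(A,B)
  = 1.4591 + 1.4591 - 1.4591
  = 1.4591 bits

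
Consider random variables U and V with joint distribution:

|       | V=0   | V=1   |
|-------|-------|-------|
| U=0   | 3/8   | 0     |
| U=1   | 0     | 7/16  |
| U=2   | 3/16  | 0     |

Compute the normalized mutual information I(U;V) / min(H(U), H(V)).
Marginal P(U) (row sums):
  P(U=0) = 3/8 + 0 = 3/8
  P(U=1) = 0 + 7/16 = 7/16
  P(U=2) = 3/16 + 0 = 3/16
Marginal P(V) (column sums):
  P(V=0) = 3/8 + 0 + 3/16 = 9/16
  P(V=1) = 0 + 7/16 + 0 = 7/16

H(U) = -[(3/8)·log₂(3/8) + (7/16)·log₂(7/16) + (3/16)·log₂(3/16)]
  = 0.5306 + 0.5218 + 0.4528
  = 1.5052 bits
H(V) = -[(9/16)·log₂(9/16) + (7/16)·log₂(7/16)]
  = 0.4669 + 0.5218
  = 0.9887 bits
H(U,V) = -[(3/8)·log₂(3/8) + (7/16)·log₂(7/16) + (3/16)·log₂(3/16)]
  = 0.5306 + 0.5218 + 0.4528
  = 1.5052 bits

I(U;V) = H(U) + H(V) - H(U,V)
  = 1.5052 + 0.9887 - 1.5052
  = 0.9887 bits

min(H(U), H(V)) = min(1.5052, 0.9887) = 0.9887 bits
Normalized MI = 0.9887 / 0.9887 = 1.0000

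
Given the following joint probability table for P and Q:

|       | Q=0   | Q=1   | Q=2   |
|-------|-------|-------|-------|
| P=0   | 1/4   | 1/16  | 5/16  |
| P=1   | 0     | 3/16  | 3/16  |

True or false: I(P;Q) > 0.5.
Marginal P(P) (row sums):
  P(P=0) = 1/4 + 1/16 + 5/16 = 5/8
  P(P=1) = 0 + 3/16 + 3/16 = 3/8
Marginal P(Q) (column sums):
  P(Q=0) = 1/4 + 0 = 1/4
  P(Q=1) = 1/16 + 3/16 = 1/4
  P(Q=2) = 5/16 + 3/16 = 1/2

H(P) = -[(5/8)·log₂(5/8) + (3/8)·log₂(3/8)]
  = 0.4238 + 0.5306
  = 0.9544 bits
H(Q) = -[(1/4)·log₂(1/4) + (1/4)·log₂(1/4) + (1/2)·log₂(1/2)]
  = 0.5000 + 0.5000 + 0.5000
  = 1.5000 bits
H(P,Q) = -[(1/4)·log₂(1/4) + (1/16)·log₂(1/16) + (5/16)·log₂(5/16) + (3/16)·log₂(3/16) + (3/16)·log₂(3/16)]
  = 0.5000 + 0.2500 + 0.5244 + 0.4528 + 0.4528
  = 2.1800 bits

I(P;Q) = H(P) + H(Q) - H(P,Q)
  = 0.9544 + 1.5000 - 2.1800
  = 0.2744 bits

False. I(P;Q) = 0.2744 bits, which is ≤ 0.5 bits.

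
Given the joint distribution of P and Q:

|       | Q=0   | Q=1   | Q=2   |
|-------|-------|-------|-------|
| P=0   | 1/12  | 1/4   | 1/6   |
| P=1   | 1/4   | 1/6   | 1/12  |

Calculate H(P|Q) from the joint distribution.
Marginal P(Q) (column sums):
  P(Q=0) = 1/12 + 1/4 = 1/3
  P(Q=1) = 1/4 + 1/6 = 5/12
  P(Q=2) = 1/6 + 1/12 = 1/4

H(P|Q) = -Σ P(P,Q)·log₂ P(P|Q), where P(P|Q) = P(P,Q) / P(Q)
  (P=0,Q=0): P(P|Q) = (1/12)/(1/3) = 1/4;  -(1/12)·log₂(1/4) = 0.1667
  (P=0,Q=1): P(P|Q) = (1/4)/(5/12) = 3/5;  -(1/4)·log₂(3/5) = 0.1842
  (P=0,Q=2): P(P|Q) = (1/6)/(1/4) = 2/3;  -(1/6)·log₂(2/3) = 0.0975
  (P=1,Q=0): P(P|Q) = (1/4)/(1/3) = 3/4;  -(1/4)·log₂(3/4) = 0.1038
  (P=1,Q=1): P(P|Q) = (1/6)/(5/12) = 2/5;  -(1/6)·log₂(2/5) = 0.2203
  (P=1,Q=2): P(P|Q) = (1/12)/(1/4) = 1/3;  -(1/12)·log₂(1/3) = 0.1321
H(P|Q) = 0.1667 + 0.1842 + 0.0975 + 0.1038 + 0.2203 + 0.1321
  = 0.9046 bits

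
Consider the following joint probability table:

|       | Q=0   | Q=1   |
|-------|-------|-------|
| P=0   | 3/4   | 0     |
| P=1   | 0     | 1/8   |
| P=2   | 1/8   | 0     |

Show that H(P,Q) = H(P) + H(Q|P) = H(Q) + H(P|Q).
Marginal P(P) (row sums):
  P(P=0) = 3/4 + 0 = 3/4
  P(P=1) = 0 + 1/8 = 1/8
  P(P=2) = 1/8 + 0 = 1/8
Marginal P(Q) (column sums):
  P(Q=0) = 3/4 + 0 + 1/8 = 7/8
  P(Q=1) = 0 + 1/8 + 0 = 1/8

Decomposition 1: H(P) + H(Q|P)
H(P) = -[(3/4)·log₂(3/4) + (1/8)·log₂(1/8) + (1/8)·log₂(1/8)]
  = 0.3113 + 0.3750 + 0.3750
  = 1.0613 bits
H(Q|P) = -Σ P(P,Q)·log₂ P(Q|P), where P(Q|P) = P(P,Q) / P(P)
  (cells with P(P,Q) = 0 contribute 0)
  (P=0,Q=0): P(Q|P) = (3/4)/(3/4) = 1;  -(3/4)·log₂(1) = 0.0000
  (P=1,Q=1): P(Q|P) = (1/8)/(1/8) = 1;  -(1/8)·log₂(1) = 0.0000
  (P=2,Q=0): P(Q|P) = (1/8)/(1/8) = 1;  -(1/8)·log₂(1) = 0.0000
H(Q|P) = 0.0000 + 0.0000 + 0.0000
  = 0.0000 bits
H(P) + H(Q|P) = 1.0613 + 0.0000 = 1.0613 bits

Decomposition 2: H(Q) + H(P|Q)
H(Q) = -[(7/8)·log₂(7/8) + (1/8)·log₂(1/8)]
  = 0.1686 + 0.3750
  = 0.5436 bits
H(P|Q) = -Σ P(P,Q)·log₂ P(P|Q), where P(P|Q) = P(P,Q) / P(Q)
  (cells with P(P,Q) = 0 contribute 0)
  (P=0,Q=0): P(P|Q) = (3/4)/(7/8) = 6/7;  -(3/4)·log₂(6/7) = 0.1668
  (P=1,Q=1): P(P|Q) = (1/8)/(1/8) = 1;  -(1/8)·log₂(1) = 0.0000
  (P=2,Q=0): P(P|Q) = (1/8)/(7/8) = 1/7;  -(1/8)·log₂(1/7) = 0.3509
H(P|Q) = 0.1668 + 0.0000 + 0.3509
  = 0.5177 bits
H(Q) + H(P|Q) = 0.5436 + 0.5177 = 1.0613 bits

Direct computation of the joint entropy:
H(P,Q) = -[(3/4)·log₂(3/4) + (1/8)·log₂(1/8) + (1/8)·log₂(1/8)]
  = 0.3113 + 0.3750 + 0.3750
  = 1.0613 bits

All three agree: H(P,Q) = 1.0613 bits ✓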